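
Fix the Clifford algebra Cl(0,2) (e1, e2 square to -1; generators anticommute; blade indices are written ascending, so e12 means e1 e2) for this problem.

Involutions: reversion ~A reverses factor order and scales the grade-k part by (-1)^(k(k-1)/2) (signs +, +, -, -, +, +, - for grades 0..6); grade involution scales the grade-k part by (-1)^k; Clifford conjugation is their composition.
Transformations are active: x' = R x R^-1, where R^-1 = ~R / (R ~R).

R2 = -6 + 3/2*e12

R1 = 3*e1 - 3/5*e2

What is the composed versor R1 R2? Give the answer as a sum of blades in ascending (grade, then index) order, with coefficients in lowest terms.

Distribute over the terms of R1 (each basis-blade product reordered to ascending indices, repeated generators contracted through their squares):
(3*e1) R2 = -18*e1 - 9/2*e2
(-3/5*e2) R2 = -9/10*e1 + 18/5*e2
Summing the partial products and collecting blades:
Answer: -189/10*e1 - 9/10*e2


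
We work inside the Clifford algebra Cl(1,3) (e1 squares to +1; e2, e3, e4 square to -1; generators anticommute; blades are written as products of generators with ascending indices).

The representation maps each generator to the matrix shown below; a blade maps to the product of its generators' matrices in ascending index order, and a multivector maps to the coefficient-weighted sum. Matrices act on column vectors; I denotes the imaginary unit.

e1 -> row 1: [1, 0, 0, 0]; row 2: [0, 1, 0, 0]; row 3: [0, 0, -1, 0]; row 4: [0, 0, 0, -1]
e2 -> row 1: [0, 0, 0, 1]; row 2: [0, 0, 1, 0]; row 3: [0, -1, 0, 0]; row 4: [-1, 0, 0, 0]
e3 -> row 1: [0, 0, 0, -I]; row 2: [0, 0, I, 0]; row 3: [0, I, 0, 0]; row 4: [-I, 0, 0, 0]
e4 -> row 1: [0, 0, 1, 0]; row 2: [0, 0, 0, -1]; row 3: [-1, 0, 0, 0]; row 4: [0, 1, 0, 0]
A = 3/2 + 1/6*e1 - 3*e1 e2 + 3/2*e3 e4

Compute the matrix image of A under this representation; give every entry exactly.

Bivector images (products of the table entries): rho(e1 e2) = rho(e1)rho(e2) = row 1: [0, 0, 0, 1]; row 2: [0, 0, 1, 0]; row 3: [0, 1, 0, 0]; row 4: [1, 0, 0, 0]; rho(e3 e4) = rho(e3)rho(e4) = row 1: [0, -I, 0, 0]; row 2: [-I, 0, 0, 0]; row 3: [0, 0, 0, -I]; row 4: [0, 0, -I, 0].
M = (3/2)*1 + (1/6)*rho(e1) + (-3)*rho(e1 e2) + (3/2)*rho(e3 e4), summed entrywise (1 is the identity matrix):
Answer: row 1: [5/3, -3*I/2, 0, -3]; row 2: [-3*I/2, 5/3, -3, 0]; row 3: [0, -3, 4/3, -3*I/2]; row 4: [-3, 0, -3*I/2, 4/3]


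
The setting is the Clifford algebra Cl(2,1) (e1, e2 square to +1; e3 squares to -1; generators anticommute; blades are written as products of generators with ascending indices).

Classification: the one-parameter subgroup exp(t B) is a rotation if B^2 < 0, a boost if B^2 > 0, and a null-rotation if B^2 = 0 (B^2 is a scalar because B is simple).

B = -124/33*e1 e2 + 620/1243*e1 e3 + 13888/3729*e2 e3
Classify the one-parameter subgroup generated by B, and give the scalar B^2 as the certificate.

B^2 term by term: the squares give (-124/33)^2*(e1 e2)^2 + (620/1243)^2*(e1 e3)^2 + (13888/3729)^2*(e2 e3)^2 = 15376/1089*(-1) + 384400/1545049*(+1) + 192876544/13905441*(+1) = 0 (each basis 2-blade squares to minus the product of its generators' squares); cross terms between blades sharing an index anticommute and cancel. So B^2 = 0.
Answer: null-rotation, certificate B^2 = 0. Why this suffices: the scalar 0 survives any versor conjugation, so its sign alone determines the class however B is presented.


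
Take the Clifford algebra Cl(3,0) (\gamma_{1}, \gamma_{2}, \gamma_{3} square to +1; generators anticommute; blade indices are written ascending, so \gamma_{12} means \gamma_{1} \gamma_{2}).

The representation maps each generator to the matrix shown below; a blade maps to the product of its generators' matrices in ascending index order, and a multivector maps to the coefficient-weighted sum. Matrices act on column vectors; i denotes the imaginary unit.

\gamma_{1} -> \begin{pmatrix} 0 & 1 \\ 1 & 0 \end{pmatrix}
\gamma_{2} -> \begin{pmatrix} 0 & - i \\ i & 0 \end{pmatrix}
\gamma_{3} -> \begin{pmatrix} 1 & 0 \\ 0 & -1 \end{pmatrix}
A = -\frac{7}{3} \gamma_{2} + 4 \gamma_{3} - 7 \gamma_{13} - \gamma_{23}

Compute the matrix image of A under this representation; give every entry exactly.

Bivector images (products of the table entries): rho(\gamma_{13}) = rho(\gamma_{1})rho(\gamma_{3}) = \begin{pmatrix} 0 & -1 \\ 1 & 0 \end{pmatrix}; rho(\gamma_{23}) = rho(\gamma_{2})rho(\gamma_{3}) = \begin{pmatrix} 0 & i \\ i & 0 \end{pmatrix}.
M = (-\frac{7}{3})*rho(\gamma_{2}) + (4)*rho(\gamma_{3}) + (-7)*rho(\gamma_{13}) + (-1)*rho(\gamma_{23}), summed entrywise:
Answer: \begin{pmatrix} 4 & 7 + \frac{4 i}{3} \\ -7 - \frac{10 i}{3} & -4 \end{pmatrix}


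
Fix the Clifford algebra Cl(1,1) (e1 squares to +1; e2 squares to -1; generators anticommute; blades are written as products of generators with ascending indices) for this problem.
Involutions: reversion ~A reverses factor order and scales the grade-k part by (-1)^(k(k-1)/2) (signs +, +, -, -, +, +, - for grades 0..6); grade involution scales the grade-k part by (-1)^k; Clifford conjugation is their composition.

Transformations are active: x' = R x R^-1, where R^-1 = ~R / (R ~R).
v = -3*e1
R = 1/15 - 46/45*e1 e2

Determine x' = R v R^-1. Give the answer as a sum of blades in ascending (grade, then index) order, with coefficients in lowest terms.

~R = 1/15 + 46/45*e1 e2, and R ~R = -2107/2025, so R^-1 = ~R / (-2107/2025).
R v = -1/5*e1 - 46/15*e2
Answer: 6375/2107*e1 + 828/2107*e2


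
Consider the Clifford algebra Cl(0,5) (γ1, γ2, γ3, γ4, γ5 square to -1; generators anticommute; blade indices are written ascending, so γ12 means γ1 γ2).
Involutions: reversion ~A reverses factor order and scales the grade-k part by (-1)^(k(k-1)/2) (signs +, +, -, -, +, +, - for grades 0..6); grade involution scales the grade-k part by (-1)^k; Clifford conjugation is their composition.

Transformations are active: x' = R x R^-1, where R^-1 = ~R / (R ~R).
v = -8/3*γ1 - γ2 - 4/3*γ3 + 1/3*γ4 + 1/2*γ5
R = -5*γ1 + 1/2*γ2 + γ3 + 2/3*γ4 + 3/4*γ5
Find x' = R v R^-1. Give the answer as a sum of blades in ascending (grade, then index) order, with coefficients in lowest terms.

~R = -5*γ1 + 1/2*γ2 + γ3 + 2/3*γ4 + 3/4*γ5, and R ~R = -3925/144, so R^-1 = ~R / (-3925/144).
R v = -871/72 + 19/3*γ12 + 28/3*γ13 + 1/9*γ14 - 1/2*γ15 + 1/3*γ23 + 5/6*γ24 + γ25 + 11/9*γ34 + 3/2*γ35 + 1/12*γ45
Answer: -4172/2355*γ1 + 5667/3925*γ2 + 26152/11775*γ3 + 3043/11775*γ4 + 1301/7850*γ5


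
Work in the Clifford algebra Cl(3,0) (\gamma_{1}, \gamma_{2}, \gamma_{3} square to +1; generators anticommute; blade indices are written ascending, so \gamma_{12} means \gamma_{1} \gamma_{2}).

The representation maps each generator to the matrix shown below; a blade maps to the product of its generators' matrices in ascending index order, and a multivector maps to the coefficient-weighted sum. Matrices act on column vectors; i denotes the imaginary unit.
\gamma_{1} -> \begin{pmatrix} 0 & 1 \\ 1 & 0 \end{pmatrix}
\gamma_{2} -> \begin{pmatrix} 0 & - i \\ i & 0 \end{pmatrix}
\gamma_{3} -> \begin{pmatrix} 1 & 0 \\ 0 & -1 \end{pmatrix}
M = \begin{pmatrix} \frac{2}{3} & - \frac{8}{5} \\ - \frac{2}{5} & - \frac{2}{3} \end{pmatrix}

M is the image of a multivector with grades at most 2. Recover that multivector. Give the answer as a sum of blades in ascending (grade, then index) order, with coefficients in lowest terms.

Method: 1, rho(\gamma_{1}), rho(\gamma_{2}), rho(\gamma_{3}) form a trace-orthogonal basis of the 2x2 complex matrices (tr(X Y) = 2 if X = Y, else 0), so M = m0*1 + m1*rho(\gamma_{1}) + m2*rho(\gamma_{2}) + m3*rho(\gamma_{3}) with m0 = tr(M)/2 = 0, m1 = tr(M rho(\gamma_{1}))/2 = -1, m2 = tr(M rho(\gamma_{2}))/2 = - \frac{3 i}{5}, m3 = tr(M rho(\gamma_{3}))/2 = \frac{2}{3}.
Multiplying table entries, the bivector images are rho(\gamma_{12}) = i*rho(\gamma_{3}), rho(\gamma_{13}) = -i*rho(\gamma_{2}), rho(\gamma_{23}) = i*rho(\gamma_{1}); with real blade coefficients the real parts of m0..m3 are the coefficients of 1, \gamma_{1}, \gamma_{2}, \gamma_{3} and the imaginary parts give the bivectors (\gamma_{23}: Im m1, \gamma_{13}: -Im m2, \gamma_{12}: Im m3).
Answer: -\gamma_{1} + \frac{2}{3} \gamma_{3} + \frac{3}{5} \gamma_{13}


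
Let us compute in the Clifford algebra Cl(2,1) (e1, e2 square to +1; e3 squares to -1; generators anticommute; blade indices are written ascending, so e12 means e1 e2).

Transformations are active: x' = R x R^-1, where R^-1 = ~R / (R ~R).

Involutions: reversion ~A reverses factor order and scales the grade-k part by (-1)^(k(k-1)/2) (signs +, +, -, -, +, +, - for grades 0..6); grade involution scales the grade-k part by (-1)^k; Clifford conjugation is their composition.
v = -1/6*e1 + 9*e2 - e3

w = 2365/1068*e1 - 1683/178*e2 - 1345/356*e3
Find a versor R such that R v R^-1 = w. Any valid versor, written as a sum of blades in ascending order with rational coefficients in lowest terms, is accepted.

R = v + w = 729/356*e1 - 81/178*e2 - 1701/356*e3 works: the equal norms (2881/36) guarantee its sandwich swaps v into w.
Answer: 729/356*e1 - 81/178*e2 - 1701/356*e3


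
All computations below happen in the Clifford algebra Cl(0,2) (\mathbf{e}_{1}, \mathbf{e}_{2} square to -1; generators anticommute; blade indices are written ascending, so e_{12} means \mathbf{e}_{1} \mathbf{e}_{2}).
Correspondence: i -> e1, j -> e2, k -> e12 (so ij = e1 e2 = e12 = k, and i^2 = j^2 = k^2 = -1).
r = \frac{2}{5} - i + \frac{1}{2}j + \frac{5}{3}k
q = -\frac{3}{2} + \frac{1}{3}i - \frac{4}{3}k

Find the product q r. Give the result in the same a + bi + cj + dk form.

In blades: q = -\frac{3}{2} + \frac{1}{3} e_{1} - \frac{4}{3} e_{12}, r = \frac{2}{5} - e_{1} + \frac{1}{2} e_{2} + \frac{5}{3} e_{12}.
Distribute q over r term by term (generator squares from the signature, products reordered to ascending indices): (-\frac{3}{2})*r = -\frac{3}{5} + \frac{3}{2} e_{1} - \frac{3}{4} e_{2} - \frac{5}{2} e_{12}; (\frac{1}{3} e_{1})*r = \frac{1}{3} + \frac{2}{15} e_{1} - \frac{5}{9} e_{2} + \frac{1}{6} e_{12}; (-\frac{4}{3} e_{12})*r = \frac{20}{9} + \frac{2}{3} e_{1} + \frac{4}{3} e_{2} - \frac{8}{15} e_{12}.
Sum: \frac{88}{45} + \frac{23}{10} e_{1} + \frac{1}{36} e_{2} - \frac{43}{15} e_{12}; translating back through the correspondence:
Answer: \frac{88}{45} + \frac{23}{10}i + \frac{1}{36}j - \frac{43}{15}k


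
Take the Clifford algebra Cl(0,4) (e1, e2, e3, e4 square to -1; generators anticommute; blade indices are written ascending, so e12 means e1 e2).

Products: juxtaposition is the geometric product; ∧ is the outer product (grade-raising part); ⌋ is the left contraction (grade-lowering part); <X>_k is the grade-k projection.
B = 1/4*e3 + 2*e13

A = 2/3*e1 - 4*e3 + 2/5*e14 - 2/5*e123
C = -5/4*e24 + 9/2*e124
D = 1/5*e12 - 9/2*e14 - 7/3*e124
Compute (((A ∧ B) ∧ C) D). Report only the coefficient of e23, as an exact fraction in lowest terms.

step 1: 1/6*e13 - 1/10*e134
step 2: 5/24*e1234
step 3: -35/72*e3 + 15/16*e23 - 1/24*e34
Answer: 15/16


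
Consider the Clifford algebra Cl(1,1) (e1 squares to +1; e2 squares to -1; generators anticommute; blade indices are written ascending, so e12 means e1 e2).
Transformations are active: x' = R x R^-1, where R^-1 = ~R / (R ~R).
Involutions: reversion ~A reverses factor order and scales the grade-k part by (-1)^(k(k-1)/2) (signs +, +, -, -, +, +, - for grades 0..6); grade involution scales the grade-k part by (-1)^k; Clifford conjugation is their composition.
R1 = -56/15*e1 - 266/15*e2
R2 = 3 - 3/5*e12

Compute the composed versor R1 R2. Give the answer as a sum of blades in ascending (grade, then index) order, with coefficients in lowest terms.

Distribute over the terms of R1 (each basis-blade product reordered to ascending indices, repeated generators contracted through their squares):
(-56/15*e1) R2 = -56/5*e1 + 56/25*e2
(-266/15*e2) R2 = 266/25*e1 - 266/5*e2
Summing the partial products and collecting blades:
Answer: -14/25*e1 - 1274/25*e2


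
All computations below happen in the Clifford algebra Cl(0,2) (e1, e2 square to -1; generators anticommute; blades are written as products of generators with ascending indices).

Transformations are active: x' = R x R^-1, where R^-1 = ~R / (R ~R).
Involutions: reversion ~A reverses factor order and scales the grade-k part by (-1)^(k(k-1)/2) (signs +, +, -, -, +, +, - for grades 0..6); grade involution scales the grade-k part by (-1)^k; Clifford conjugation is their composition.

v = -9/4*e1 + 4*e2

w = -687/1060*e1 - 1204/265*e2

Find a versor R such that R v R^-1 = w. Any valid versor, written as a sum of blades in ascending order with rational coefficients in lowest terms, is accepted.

Take R = v + w = -768/265*e1 - 144/265*e2. Because q(v) = q(w) = -337/16, conjugation by R sends v exactly to w.
Answer: -768/265*e1 - 144/265*e2


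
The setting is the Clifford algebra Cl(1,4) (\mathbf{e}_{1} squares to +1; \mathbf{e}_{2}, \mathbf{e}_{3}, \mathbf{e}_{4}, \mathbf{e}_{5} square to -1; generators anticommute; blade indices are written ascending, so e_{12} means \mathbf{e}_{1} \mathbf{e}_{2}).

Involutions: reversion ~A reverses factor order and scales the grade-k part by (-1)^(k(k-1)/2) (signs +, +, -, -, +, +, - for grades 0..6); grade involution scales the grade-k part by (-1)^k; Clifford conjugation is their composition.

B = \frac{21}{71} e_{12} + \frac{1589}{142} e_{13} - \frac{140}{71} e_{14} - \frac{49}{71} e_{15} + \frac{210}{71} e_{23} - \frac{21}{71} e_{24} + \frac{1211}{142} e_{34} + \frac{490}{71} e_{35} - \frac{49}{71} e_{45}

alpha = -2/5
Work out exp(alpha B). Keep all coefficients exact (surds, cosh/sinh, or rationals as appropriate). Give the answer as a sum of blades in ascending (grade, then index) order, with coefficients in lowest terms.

B^2 term by term: the squares give (\frac{21}{71})^2*(e_{12})^2 + (\frac{1589}{142})^2*(e_{13})^2 + (-\frac{140}{71})^2*(e_{14})^2 + (-\frac{49}{71})^2*(e_{15})^2 + (\frac{210}{71})^2*(e_{23})^2 + (-\frac{21}{71})^2*(e_{24})^2 + (\frac{1211}{142})^2*(e_{34})^2 + (\frac{490}{71})^2*(e_{35})^2 + (-\frac{49}{71})^2*(e_{45})^2 = \frac{441}{5041}*(+1) + \frac{2524921}{20164}*(+1) + \frac{19600}{5041}*(+1) + \frac{2401}{5041}*(+1) + \frac{44100}{5041}*(-1) + \frac{441}{5041}*(-1) + \frac{1466521}{20164}*(-1) + \frac{240100}{5041}*(-1) + \frac{2401}{5041}*(-1) = 0 (each basis 2-blade squares to minus the product of its generators' squares); cross terms between blades sharing an index anticommute and cancel; the commuting (index-disjoint) pairs give grade-4 terms 2*c*c'*(blade product), which cancel blade by blade — e_{1234}: \frac{25431}{5041} + \frac{33369}{5041} - \frac{58800}{5041} = 0; e_{1235}: \frac{20580}{5041} - \frac{20580}{5041} = 0; e_{1245}: -\frac{2058}{5041} + \frac{2058}{5041} = 0; e_{1345}: -\frac{77861}{5041} + \frac{137200}{5041} - \frac{59339}{5041} = 0; e_{2345}: -\frac{20580}{5041} + \frac{20580}{5041} = 0 — confirming B is simple. So B^2 = 0.
B^2 = 0, hence only two terms survive: exp(alpha B) = 1 + alpha B (parabolic case).
Answer: 1 - \frac{42}{355} e_{12} - \frac{1589}{355} e_{13} + \frac{56}{71} e_{14} + \frac{98}{355} e_{15} - \frac{84}{71} e_{23} + \frac{42}{355} e_{24} - \frac{1211}{355} e_{34} - \frac{196}{71} e_{35} + \frac{98}{355} e_{45}


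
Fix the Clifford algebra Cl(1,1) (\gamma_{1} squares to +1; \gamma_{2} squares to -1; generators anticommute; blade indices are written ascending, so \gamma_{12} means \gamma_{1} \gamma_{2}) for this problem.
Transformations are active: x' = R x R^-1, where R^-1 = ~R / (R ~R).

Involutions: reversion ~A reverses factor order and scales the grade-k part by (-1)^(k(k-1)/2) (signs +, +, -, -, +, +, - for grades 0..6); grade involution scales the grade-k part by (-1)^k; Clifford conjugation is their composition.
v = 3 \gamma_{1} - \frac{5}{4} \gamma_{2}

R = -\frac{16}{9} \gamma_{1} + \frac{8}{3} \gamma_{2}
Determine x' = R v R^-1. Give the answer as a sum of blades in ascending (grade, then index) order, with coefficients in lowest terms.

~R = -\frac{16}{9} \gamma_{1} + \frac{8}{3} \gamma_{2}, and R ~R = -\frac{320}{81}, so R^-1 = ~R / (-\frac{320}{81}).
R v = -2 - \frac{52}{9} \gamma_{12}
Answer: -\frac{24}{5} \gamma_{1} + \frac{79}{20} \gamma_{2}


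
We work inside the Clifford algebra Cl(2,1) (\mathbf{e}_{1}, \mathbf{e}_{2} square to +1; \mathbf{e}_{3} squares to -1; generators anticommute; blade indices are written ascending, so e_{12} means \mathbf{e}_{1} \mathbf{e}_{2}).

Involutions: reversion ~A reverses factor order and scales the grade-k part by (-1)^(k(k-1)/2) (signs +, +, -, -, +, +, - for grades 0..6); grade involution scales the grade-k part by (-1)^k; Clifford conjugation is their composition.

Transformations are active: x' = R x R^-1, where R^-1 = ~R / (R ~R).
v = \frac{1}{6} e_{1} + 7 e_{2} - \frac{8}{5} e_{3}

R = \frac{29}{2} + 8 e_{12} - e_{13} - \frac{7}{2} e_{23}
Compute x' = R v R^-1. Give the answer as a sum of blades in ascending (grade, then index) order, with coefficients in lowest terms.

~R = \frac{29}{2} - 8 e_{12} + e_{13} + \frac{7}{2} e_{23}, and R ~R = 261, so R^-1 = ~R / (261).
R v = \frac{3409}{60} e_{1} + \frac{2837}{30} e_{2} + \frac{22}{15} e_{3} - \frac{383}{60} e_{123}
Answer: \frac{3119}{522} e_{1} + \frac{1547}{435} e_{2} + \frac{358}{261} e_{3}


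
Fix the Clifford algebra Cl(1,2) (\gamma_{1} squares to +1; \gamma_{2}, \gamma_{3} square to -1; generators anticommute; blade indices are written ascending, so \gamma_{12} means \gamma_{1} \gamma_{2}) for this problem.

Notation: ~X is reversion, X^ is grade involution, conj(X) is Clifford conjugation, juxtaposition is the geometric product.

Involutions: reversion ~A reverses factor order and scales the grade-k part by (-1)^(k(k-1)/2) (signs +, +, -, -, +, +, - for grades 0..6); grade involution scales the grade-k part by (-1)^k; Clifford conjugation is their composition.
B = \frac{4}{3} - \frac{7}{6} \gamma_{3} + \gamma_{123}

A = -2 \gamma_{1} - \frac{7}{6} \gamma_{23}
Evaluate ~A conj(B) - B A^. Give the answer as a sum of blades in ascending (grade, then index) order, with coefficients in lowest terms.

first term: -\frac{23}{6} \gamma_{1} - \frac{49}{36} \gamma_{2} - \frac{7}{3} \gamma_{13} - \frac{4}{9} \gamma_{23}
second term: \frac{23}{6} \gamma_{1} + \frac{49}{36} \gamma_{2} + \frac{7}{3} \gamma_{13} + \frac{4}{9} \gamma_{23}
Answer: -\frac{23}{3} \gamma_{1} - \frac{49}{18} \gamma_{2} - \frac{14}{3} \gamma_{13} - \frac{8}{9} \gamma_{23}


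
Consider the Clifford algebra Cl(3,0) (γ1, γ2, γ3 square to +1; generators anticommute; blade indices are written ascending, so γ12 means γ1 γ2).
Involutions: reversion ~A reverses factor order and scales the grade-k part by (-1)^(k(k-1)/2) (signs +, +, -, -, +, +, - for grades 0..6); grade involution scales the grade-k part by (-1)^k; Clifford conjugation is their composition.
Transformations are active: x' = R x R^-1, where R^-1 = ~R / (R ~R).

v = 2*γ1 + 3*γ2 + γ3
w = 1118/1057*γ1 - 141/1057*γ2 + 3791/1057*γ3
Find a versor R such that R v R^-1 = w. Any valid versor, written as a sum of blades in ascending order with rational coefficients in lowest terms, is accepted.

A norm check does it: q(v) = q(w) = 14, hence R = v + w = 3232/1057*γ1 + 3030/1057*γ2 + 4848/1057*γ3 realises the map — parallel part kept, (v - w)/2 negated, v carried to w.
Answer: 3232/1057*γ1 + 3030/1057*γ2 + 4848/1057*γ3


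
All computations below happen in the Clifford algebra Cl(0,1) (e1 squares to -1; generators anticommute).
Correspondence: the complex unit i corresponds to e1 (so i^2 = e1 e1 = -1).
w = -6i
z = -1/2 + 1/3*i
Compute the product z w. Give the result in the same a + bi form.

In blades: z = -1/2 + 1/3*e1, w = -6*e1.
Distribute z over w term by term (generator squares from the signature, products reordered to ascending indices): (-1/2)*w = 3*e1; (1/3*e1)*w = 2.
Sum: 2 + 3*e1; translating back through the correspondence:
Answer: 2 + 3i


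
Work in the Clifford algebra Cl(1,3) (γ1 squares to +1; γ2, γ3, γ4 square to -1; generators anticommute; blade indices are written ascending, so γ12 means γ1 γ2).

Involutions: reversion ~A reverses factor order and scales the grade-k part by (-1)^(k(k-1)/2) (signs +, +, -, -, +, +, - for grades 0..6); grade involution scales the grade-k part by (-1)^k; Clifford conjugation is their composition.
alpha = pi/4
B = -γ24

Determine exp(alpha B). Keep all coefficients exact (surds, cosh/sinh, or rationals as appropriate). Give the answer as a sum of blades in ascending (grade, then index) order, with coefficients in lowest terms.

B^2 = (-1)^2*(γ24)^2 = 1*(-1) = -1 (a basis 2-blade squares to minus the product of its generators' squares).
B^2 = -1 — the negative square puts this in the circular regime; l = 1, alpha*l = pi/4, so exp(alpha B) = cos(pi/4) + (sin(pi/4)/1)*B = sqrt(2)/2 + (sqrt(2)/2)*B.
Answer: sqrt(2)/2 - sqrt(2)/2*γ24


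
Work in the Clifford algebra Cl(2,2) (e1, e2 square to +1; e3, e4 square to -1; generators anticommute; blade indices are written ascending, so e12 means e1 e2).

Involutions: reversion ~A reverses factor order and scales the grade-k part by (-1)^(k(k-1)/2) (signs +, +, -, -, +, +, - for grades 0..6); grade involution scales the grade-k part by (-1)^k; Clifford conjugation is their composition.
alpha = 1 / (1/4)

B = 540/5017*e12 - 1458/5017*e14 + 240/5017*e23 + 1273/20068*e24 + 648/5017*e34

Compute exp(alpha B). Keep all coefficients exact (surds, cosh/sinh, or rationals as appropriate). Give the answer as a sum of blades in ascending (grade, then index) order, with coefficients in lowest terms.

B^2 term by term: the squares give (540/5017)^2*(e12)^2 + (-1458/5017)^2*(e14)^2 + (240/5017)^2*(e23)^2 + (1273/20068)^2*(e24)^2 + (648/5017)^2*(e34)^2 = 291600/25170289*(-1) + 2125764/25170289*(+1) + 57600/25170289*(+1) + 1620529/402724624*(+1) + 419904/25170289*(-1) = 1/16 (each basis 2-blade squares to minus the product of its generators' squares); cross terms between blades sharing an index anticommute and cancel; the commuting (index-disjoint) pairs give grade-4 terms 2*c*c'*(blade product), which cancel blade by blade — e1234: 699840/25170289 - 699840/25170289 = 0 — confirming B is simple. So B^2 = 1/16.
B^2 = 1/16 — the positive square puts this in the hyperbolic regime; l = 1/4, alpha*l = 1, so exp(alpha B) = cosh(1) + (sinh(1)/(1/4))*B = cosh(1) + (4*sinh(1))*B.
Answer: cosh(1) + 2160*sinh(1)/5017*e12 - 5832*sinh(1)/5017*e14 + 960*sinh(1)/5017*e23 + 1273*sinh(1)/5017*e24 + 2592*sinh(1)/5017*e34


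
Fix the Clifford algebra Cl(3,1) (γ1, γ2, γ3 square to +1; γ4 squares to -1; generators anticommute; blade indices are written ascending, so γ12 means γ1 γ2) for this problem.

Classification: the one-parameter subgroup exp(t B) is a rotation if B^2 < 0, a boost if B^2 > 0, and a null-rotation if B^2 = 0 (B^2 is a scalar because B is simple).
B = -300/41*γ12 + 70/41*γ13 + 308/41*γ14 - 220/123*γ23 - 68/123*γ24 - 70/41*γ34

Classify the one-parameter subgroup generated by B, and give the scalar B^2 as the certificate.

B^2 term by term: the squares give (-300/41)^2*(γ12)^2 + (70/41)^2*(γ13)^2 + (308/41)^2*(γ14)^2 + (-220/123)^2*(γ23)^2 + (-68/123)^2*(γ24)^2 + (-70/41)^2*(γ34)^2 = 90000/1681*(-1) + 4900/1681*(-1) + 94864/1681*(+1) + 48400/15129*(-1) + 4624/15129*(+1) + 4900/1681*(+1) = 0 (each basis 2-blade squares to minus the product of its generators' squares); cross terms between blades sharing an index anticommute and cancel; the commuting (index-disjoint) pairs give grade-4 terms 2*c*c'*(blade product), which cancel blade by blade — γ1234: 42000/1681 + 9520/5043 - 135520/5043 = 0 — confirming B is simple. So B^2 = 0.
Answer: null-rotation, certificate B^2 = 0. One invariant decides it: the square 0 survives every conjugation, and its sign is exactly the classification.


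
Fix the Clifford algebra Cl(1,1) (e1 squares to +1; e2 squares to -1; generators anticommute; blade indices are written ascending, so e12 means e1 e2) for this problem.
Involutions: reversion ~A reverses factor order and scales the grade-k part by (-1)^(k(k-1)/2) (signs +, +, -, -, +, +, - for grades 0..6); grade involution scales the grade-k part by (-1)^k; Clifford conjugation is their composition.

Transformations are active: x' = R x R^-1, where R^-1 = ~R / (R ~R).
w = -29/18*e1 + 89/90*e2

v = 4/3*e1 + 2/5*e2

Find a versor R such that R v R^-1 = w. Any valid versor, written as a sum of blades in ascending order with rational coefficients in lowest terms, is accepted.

Take R = v + w = -5/18*e1 + 25/18*e2. Because q(v) = q(w) = 364/225, conjugation by R sends v exactly to w.
Answer: -5/18*e1 + 25/18*e2


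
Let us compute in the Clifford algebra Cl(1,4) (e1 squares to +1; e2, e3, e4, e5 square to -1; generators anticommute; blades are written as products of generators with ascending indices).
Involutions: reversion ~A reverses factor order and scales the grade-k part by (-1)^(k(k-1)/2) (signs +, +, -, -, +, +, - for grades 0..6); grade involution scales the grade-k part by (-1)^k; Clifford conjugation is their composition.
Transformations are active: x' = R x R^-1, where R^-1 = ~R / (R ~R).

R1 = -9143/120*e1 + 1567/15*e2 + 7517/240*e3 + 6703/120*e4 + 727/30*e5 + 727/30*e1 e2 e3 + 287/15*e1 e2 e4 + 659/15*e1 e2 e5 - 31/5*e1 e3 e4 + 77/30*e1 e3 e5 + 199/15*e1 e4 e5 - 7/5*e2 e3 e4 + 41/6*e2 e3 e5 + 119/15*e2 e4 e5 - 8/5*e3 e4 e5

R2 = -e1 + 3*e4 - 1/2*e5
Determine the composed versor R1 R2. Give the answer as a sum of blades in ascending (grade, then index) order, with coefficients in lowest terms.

Distribute over the terms of R2 (each basis-blade product reordered to ascending indices, repeated generators contracted through their squares):
R1 (-e1) = 9143/120 + 1567/15*e1 e2 + 7517/240*e1 e3 + 6703/120*e1 e4 + 727/30*e1 e5 - 727/30*e2 e3 - 287/15*e2 e4 - 659/15*e2 e5 + 31/5*e3 e4 - 77/30*e3 e5 - 199/15*e4 e5 - 7/5*e1 e2 e3 e4 + 41/6*e1 e2 e3 e5 + 119/15*e1 e2 e4 e5 - 8/5*e1 e3 e4 e5
R1 (3*e4) = -6703/40 - 287/5*e1 e2 + 93/5*e1 e3 - 9143/40*e1 e4 + 199/5*e1 e5 + 21/5*e2 e3 + 1567/5*e2 e4 + 119/5*e2 e5 + 7517/80*e3 e4 - 24/5*e3 e5 - 727/10*e4 e5 + 727/10*e1 e2 e3 e4 - 659/5*e1 e2 e4 e5 - 77/10*e1 e3 e4 e5 - 41/2*e2 e3 e4 e5
R1 (-1/2*e5) = 727/60 + 659/30*e1 e2 + 77/60*e1 e3 + 199/30*e1 e4 + 9143/240*e1 e5 + 41/12*e2 e3 + 119/30*e2 e4 - 1567/30*e2 e5 - 4/5*e3 e4 - 7517/480*e3 e5 - 6703/240*e4 e5 - 727/60*e1 e2 e3 e5 - 287/30*e1 e2 e4 e5 + 31/10*e1 e3 e4 e5 + 7/10*e2 e3 e4 e5
Summing the partial products and collecting blades:
Answer: -1189/15 + 2071/30*e1 e2 + 12289/240*e1 e3 - 1993/12*e1 e4 + 24511/240*e1 e5 - 997/60*e2 e3 + 8947/30*e2 e4 - 2171/30*e2 e5 + 7949/80*e3 e4 - 11053/480*e3 e5 - 5467/48*e4 e5 + 713/10*e1 e2 e3 e4 - 317/60*e1 e2 e3 e5 - 4003/30*e1 e2 e4 e5 - 31/5*e1 e3 e4 e5 - 99/5*e2 e3 e4 e5


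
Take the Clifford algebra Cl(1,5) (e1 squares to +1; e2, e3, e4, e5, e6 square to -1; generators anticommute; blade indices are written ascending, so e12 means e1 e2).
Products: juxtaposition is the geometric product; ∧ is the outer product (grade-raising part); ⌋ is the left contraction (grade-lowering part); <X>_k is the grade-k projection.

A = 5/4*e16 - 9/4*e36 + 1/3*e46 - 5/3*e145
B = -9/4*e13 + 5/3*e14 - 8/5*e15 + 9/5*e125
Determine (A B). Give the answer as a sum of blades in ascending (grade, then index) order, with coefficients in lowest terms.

step 1: -8/3*e4 - 25/9*e5 + 809/144*e16 + 3*e24 - 45/16*e36 + 25/12*e46 - 2*e56 - 9/4*e256 + 15/4*e345 + 3*e1346 - 18/5*e1356 + 8/15*e1456 + 81/20*e12356 - 3/5*e12456
Answer: -8/3*e4 - 25/9*e5 + 809/144*e16 + 3*e24 - 45/16*e36 + 25/12*e46 - 2*e56 - 9/4*e256 + 15/4*e345 + 3*e1346 - 18/5*e1356 + 8/15*e1456 + 81/20*e12356 - 3/5*e12456


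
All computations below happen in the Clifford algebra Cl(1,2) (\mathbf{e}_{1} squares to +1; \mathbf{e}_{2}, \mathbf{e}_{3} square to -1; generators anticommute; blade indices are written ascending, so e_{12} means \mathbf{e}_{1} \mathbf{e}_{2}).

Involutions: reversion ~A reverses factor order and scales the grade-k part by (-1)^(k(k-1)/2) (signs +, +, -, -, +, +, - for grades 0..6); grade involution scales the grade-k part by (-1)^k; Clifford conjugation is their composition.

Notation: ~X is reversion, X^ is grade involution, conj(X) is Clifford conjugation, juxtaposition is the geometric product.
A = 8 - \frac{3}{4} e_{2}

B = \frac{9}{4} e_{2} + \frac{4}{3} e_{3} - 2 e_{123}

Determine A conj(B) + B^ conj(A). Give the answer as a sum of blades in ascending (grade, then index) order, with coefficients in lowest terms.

first term: -\frac{27}{16} - 18 e_{2} - \frac{32}{3} e_{3} + \frac{3}{2} e_{13} + e_{23} - 16 e_{123}
second term: \frac{27}{16} - 18 e_{2} - \frac{32}{3} e_{3} + \frac{3}{2} e_{13} + e_{23} + 16 e_{123}
Answer: -36 e_{2} - \frac{64}{3} e_{3} + 3 e_{13} + 2 e_{23}


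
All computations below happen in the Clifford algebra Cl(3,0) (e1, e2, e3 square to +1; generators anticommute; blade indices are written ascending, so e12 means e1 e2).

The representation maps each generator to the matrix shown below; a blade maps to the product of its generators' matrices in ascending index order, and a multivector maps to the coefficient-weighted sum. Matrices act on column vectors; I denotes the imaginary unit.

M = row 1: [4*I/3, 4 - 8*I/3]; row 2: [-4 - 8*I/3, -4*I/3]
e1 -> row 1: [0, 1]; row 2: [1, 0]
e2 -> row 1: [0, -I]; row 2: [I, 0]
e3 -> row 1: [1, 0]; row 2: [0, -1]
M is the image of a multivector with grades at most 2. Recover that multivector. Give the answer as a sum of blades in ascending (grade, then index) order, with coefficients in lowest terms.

Method: 1, rho(e1), rho(e2), rho(e3) form a trace-orthogonal basis of the 2x2 complex matrices (tr(X Y) = 2 if X = Y, else 0), so M = m0*1 + m1*rho(e1) + m2*rho(e2) + m3*rho(e3) with m0 = tr(M)/2 = 0, m1 = tr(M rho(e1))/2 = -8*I/3, m2 = tr(M rho(e2))/2 = 4*I, m3 = tr(M rho(e3))/2 = 4*I/3.
Multiplying table entries, the bivector images are rho(e12) = I*rho(e3), rho(e13) = -I*rho(e2), rho(e23) = I*rho(e1); with real blade coefficients the real parts of m0..m3 are the coefficients of 1, e1, e2, e3 and the imaginary parts give the bivectors (e23: Im m1, e13: -Im m2, e12: Im m3).
Answer: 4/3*e12 - 4*e13 - 8/3*e23


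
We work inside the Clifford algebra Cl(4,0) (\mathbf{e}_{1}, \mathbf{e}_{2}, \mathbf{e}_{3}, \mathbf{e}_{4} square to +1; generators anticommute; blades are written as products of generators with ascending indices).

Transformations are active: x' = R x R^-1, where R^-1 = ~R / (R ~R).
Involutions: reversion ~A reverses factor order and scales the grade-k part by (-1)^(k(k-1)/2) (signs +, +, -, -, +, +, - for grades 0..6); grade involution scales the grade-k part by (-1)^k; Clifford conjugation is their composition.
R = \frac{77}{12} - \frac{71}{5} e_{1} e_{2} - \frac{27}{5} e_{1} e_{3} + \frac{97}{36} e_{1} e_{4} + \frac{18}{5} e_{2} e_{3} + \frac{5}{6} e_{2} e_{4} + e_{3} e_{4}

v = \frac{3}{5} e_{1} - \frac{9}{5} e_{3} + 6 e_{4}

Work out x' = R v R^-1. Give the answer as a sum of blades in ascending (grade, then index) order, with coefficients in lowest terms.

~R = \frac{77}{12} + \frac{71}{5} e_{1} e_{2} + \frac{27}{5} e_{1} e_{3} - \frac{97}{36} e_{1} e_{4} - \frac{18}{5} e_{2} e_{3} - \frac{5}{6} e_{2} e_{4} - e_{3} e_{4}, and R ~R = \frac{4760987}{16200}, so R^-1 = ~R / (\frac{4760987}{16200}).
R v = \frac{8921}{300} e_{1} + \frac{176}{25} e_{2} - \frac{231}{100} e_{3} + \frac{2321}{60} e_{4} + \frac{693}{25} e_{1} e_{2} e_{3} - \frac{847}{10} e_{1} e_{2} e_{4} - \frac{539}{20} e_{1} e_{3} e_{4} + \frac{231}{10} e_{2} e_{3} e_{4}
Answer: \frac{1824}{2555} e_{1} + \frac{7758}{2555} e_{2} - \frac{45}{73} e_{3} + \frac{2775}{511} e_{4}


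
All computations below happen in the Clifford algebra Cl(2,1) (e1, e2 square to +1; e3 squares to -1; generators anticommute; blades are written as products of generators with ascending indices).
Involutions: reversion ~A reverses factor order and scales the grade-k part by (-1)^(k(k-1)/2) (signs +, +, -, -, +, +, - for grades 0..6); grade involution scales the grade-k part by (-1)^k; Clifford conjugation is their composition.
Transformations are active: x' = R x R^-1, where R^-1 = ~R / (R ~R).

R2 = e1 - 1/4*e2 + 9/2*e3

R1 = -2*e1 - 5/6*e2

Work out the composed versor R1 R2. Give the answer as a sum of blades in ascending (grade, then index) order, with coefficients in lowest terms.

Distribute over the terms of R1 (each basis-blade product reordered to ascending indices, repeated generators contracted through their squares):
(-2*e1) R2 = -2 + 1/2*e1 e2 - 9*e1 e3
(-5/6*e2) R2 = 5/24 + 5/6*e1 e2 - 15/4*e2 e3
Summing the partial products and collecting blades:
Answer: -43/24 + 4/3*e1 e2 - 9*e1 e3 - 15/4*e2 e3


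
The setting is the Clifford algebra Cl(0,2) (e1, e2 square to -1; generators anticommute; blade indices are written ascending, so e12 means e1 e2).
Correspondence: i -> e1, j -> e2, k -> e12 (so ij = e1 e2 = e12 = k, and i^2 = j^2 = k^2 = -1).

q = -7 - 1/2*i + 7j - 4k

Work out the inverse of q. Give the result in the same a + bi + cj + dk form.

In blades: q = -7 - 1/2*e1 + 7*e2 - 4*e12.
With qbar = -7 + 1/2*e1 - 7*e2 + 4*e12 (scalar fixed, mapped units negated), q qbar = 457/4 (the sum of squared coefficients), so q^-1 = qbar / (457/4) = -28/457 + 2/457*e1 - 28/457*e2 + 16/457*e12; translating back:
Answer: -28/457 + 2/457*i - 28/457*j + 16/457*k


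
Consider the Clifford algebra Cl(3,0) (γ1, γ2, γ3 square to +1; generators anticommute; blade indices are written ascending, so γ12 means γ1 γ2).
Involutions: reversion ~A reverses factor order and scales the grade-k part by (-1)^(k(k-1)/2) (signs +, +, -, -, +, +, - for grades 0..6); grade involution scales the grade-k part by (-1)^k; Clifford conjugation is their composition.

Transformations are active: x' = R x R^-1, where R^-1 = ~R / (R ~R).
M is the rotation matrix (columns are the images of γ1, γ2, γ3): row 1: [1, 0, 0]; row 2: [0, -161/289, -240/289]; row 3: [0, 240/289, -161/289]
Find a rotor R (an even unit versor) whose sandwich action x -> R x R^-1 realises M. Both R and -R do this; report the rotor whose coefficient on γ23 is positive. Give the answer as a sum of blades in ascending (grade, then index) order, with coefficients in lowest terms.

Method: write R = a + b12*γ12 + b13*γ13 + b23*γ23 with a^2 + b12^2 + b13^2 + b23^2 = 1 (so R^-1 = ~R). Expanding the columns R e_j ~R gives tr M = 4a^2 - 1 and, from the antisymmetric part, M21 - M12 = -4a*b12, M13 - M31 = 4a*b13, M32 - M23 = -4a*b23.
Here tr M = -33/289, so a^2 = (1 + tr M)/4 = 64/289 and a = ±8/17. Taking a = 8/17: M21 - M12 = 0, M13 - M31 = 0, M32 - M23 = 480/289, giving b12 = 0, b13 = 0, b23 = -15/17, i.e. R = 8/17 - 15/17*γ23.
Its γ23 coefficient is negative, so report the other preimage -R.
Answer: -8/17 + 15/17*γ23. Key observation: the double cover Spin(3) -> SO(3) sends R and -R to the same matrix (trace -33/289 here), so the stated sign of the γ23 coefficient is what selects one sheet.


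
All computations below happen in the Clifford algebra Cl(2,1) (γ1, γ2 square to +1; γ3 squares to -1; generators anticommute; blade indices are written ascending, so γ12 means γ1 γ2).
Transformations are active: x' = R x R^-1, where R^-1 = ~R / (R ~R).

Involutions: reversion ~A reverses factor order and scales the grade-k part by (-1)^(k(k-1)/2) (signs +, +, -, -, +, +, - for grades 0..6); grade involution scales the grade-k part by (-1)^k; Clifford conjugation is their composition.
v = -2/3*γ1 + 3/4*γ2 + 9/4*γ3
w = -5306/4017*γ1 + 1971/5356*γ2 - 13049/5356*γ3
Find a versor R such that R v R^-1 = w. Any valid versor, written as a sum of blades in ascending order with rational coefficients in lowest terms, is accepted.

Equal squares first: v^2 = w^2 = -73/18. Then v + w = -7984/4017*γ1 + 1497/1339*γ2 - 499/2678*γ3 is a versor taking v to w, provided it is invertible.
Answer: -7984/4017*γ1 + 1497/1339*γ2 - 499/2678*γ3


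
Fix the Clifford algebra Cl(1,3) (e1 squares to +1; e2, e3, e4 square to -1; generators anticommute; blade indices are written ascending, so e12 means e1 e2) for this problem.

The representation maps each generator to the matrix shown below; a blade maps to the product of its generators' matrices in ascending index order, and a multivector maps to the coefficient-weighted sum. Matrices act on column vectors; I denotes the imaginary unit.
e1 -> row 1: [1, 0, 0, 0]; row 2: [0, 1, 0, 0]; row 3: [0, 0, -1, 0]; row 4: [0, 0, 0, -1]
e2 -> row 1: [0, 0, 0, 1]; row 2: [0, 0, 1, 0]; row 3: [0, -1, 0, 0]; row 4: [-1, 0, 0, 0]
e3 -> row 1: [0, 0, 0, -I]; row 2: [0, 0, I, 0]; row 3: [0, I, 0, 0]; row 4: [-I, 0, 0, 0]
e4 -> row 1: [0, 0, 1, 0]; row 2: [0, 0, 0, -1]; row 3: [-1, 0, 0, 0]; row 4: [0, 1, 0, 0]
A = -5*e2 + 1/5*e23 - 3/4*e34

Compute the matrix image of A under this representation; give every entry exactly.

Bivector images (products of the table entries): rho(e23) = rho(e2)rho(e3) = row 1: [-I, 0, 0, 0]; row 2: [0, I, 0, 0]; row 3: [0, 0, -I, 0]; row 4: [0, 0, 0, I]; rho(e34) = rho(e3)rho(e4) = row 1: [0, -I, 0, 0]; row 2: [-I, 0, 0, 0]; row 3: [0, 0, 0, -I]; row 4: [0, 0, -I, 0].
M = (-5)*rho(e2) + (1/5)*rho(e23) + (-3/4)*rho(e34), summed entrywise:
Answer: row 1: [-I/5, 3*I/4, 0, -5]; row 2: [3*I/4, I/5, -5, 0]; row 3: [0, 5, -I/5, 3*I/4]; row 4: [5, 0, 3*I/4, I/5]


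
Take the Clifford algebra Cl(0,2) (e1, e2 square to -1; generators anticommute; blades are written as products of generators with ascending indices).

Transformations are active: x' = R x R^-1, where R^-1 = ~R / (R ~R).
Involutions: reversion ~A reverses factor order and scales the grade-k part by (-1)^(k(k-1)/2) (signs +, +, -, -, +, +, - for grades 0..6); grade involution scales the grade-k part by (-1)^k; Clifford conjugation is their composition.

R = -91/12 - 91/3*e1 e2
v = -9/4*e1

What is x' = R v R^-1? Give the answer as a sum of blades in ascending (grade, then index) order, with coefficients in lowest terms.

~R = -91/12 + 91/3*e1 e2, and R ~R = 140777/144, so R^-1 = ~R / (140777/144).
R v = 273/16*e1 + 273/4*e2
Answer: 135/68*e1 - 18/17*e2


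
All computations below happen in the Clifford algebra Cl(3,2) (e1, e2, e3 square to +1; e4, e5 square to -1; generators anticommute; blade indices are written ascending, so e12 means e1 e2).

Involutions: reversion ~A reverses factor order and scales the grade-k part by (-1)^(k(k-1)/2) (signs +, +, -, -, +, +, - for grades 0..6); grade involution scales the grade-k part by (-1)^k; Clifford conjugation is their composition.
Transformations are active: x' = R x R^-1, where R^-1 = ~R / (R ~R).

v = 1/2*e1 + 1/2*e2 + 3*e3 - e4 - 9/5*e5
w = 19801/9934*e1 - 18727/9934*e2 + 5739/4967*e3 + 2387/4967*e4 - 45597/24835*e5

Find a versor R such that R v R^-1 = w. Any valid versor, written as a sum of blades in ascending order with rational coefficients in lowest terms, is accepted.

Take R = v + w = 12384/4967*e1 - 6880/4967*e2 + 20640/4967*e3 - 2580/4967*e4 - 18060/4967*e5. Because q(v) = q(w) = 263/50, conjugation by R sends v exactly to w.
Answer: 12384/4967*e1 - 6880/4967*e2 + 20640/4967*e3 - 2580/4967*e4 - 18060/4967*e5


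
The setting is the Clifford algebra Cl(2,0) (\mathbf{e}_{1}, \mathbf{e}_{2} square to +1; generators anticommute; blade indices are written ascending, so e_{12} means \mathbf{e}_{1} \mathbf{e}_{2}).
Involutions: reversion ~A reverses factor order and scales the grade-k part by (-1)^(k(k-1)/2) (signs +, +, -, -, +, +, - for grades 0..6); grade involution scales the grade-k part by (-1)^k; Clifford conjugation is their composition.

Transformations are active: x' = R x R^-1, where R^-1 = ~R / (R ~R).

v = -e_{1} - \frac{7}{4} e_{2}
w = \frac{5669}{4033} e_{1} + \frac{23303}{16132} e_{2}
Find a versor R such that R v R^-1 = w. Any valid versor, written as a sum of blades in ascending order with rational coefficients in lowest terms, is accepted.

Take R = v + w = \frac{1636}{4033} e_{1} - \frac{1232}{4033} e_{2}. Because q(v) = q(w) = \frac{65}{16}, conjugation by R sends v exactly to w.
Answer: \frac{1636}{4033} e_{1} - \frac{1232}{4033} e_{2}


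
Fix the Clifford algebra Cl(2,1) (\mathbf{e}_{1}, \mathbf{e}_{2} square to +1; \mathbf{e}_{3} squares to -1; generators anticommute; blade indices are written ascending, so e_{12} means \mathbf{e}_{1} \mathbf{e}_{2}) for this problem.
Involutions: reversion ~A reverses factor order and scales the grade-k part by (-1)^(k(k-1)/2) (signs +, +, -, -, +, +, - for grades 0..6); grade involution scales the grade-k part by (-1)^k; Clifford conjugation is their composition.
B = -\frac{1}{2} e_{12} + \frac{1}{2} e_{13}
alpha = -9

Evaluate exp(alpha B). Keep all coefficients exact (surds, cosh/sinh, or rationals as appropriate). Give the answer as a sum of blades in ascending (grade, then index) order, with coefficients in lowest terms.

B^2 term by term: the squares give (-\frac{1}{2})^2*(e_{12})^2 + (\frac{1}{2})^2*(e_{13})^2 = \frac{1}{4}*(-1) + \frac{1}{4}*(+1) = 0 (each basis 2-blade squares to minus the product of its generators' squares); cross terms between blades sharing an index anticommute and cancel. So B^2 = 0.
B^2 = 0, so the series closes: exp(alpha B) = 1 + alpha B (parabolic case).
Answer: 1 + \frac{9}{2} e_{12} - \frac{9}{2} e_{13}
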